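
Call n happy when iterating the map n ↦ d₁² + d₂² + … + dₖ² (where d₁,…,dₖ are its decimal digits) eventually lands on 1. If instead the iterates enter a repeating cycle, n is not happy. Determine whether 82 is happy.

82 → 8² + 2² = 64 + 4 = 68
68 → 6² + 8² = 36 + 64 = 100
100 → 1² + 0² + 0² = 1 + 0 + 0 = 1  — reached 1.

happy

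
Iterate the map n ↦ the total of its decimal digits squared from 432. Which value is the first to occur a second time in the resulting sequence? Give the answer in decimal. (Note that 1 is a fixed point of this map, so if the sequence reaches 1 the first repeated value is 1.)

89

432 → 4² + 3² + 2² = 29
29 → 2² + 9² = 85
85 → 8² + 5² = 89
89 → 8² + 9² = 145
145 → 1² + 4² + 5² = 42
42 → 4² + 2² = 20
20 → 2² + 0² = 4
4 → 4² = 16
16 → 1² + 6² = 37
37 → 3² + 7² = 58
58 → 5² + 8² = 89  — 89 already appeared earlier.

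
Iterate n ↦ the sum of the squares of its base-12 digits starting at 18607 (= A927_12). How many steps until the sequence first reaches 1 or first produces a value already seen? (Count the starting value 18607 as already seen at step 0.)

14

18607 = (10,9,2,7)_12 → 10² + 9² + 2² + 7² = 100 + 81 + 4 + 49 = 234
234 = (1,7,6)_12 → 1² + 7² + 6² = 1 + 49 + 36 = 86
86 = (7,2)_12 → 7² + 2² = 49 + 4 = 53
53 = (4,5)_12 → 4² + 5² = 16 + 25 = 41
41 = (3,5)_12 → 3² + 5² = 9 + 25 = 34
34 = (2,10)_12 → 2² + 10² = 4 + 100 = 104
104 = (8,8)_12 → 8² + 8² = 64 + 64 = 128
128 = (10,8)_12 → 10² + 8² = 100 + 64 = 164
164 = (1,1,8)_12 → 1² + 1² + 8² = 1 + 1 + 64 = 66
66 = (5,6)_12 → 5² + 6² = 25 + 36 = 61
61 = (5,1)_12 → 5² + 1² = 25 + 1 = 26
26 = (2,2)_12 → 2² + 2² = 4 + 4 = 8
8 = (8)_12 → 8² = 64
64 = (5,4)_12 → 5² + 4² = 25 + 16 = 41  — 41 repeats.
That took 14 steps.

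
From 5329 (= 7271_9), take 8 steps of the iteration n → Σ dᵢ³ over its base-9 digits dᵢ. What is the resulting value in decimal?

27

5329 = (7,2,7,1)_9 → 7³ + 2³ + 7³ + 1³ = 695
695 = (8,5,2)_9 → 8³ + 5³ + 2³ = 645
645 = (7,8,6)_9 → 7³ + 8³ + 6³ = 1071
1071 = (1,4,2,0)_9 → 1³ + 4³ + 2³ + 0³ = 73
73 = (8,1)_9 → 8³ + 1³ = 513
513 = (6,3,0)_9 → 6³ + 3³ + 0³ = 243
243 = (3,0,0)_9 → 3³ + 0³ + 0³ = 27
27 = (3,0)_9 → 3³ + 0³ = 27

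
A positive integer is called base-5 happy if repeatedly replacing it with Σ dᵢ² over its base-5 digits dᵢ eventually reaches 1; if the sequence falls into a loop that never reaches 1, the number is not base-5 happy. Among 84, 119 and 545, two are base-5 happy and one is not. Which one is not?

84

84: 84 → 26 → 2 → 4 → 16 → 10 → 4  — repeats 4 (not base-5 happy)
119: 119 → 41 → 11 → 5 → 1  — reaches 1 (base-5 happy)
545: 545 → 33 → 11 → 5 → 1  — reaches 1 (base-5 happy)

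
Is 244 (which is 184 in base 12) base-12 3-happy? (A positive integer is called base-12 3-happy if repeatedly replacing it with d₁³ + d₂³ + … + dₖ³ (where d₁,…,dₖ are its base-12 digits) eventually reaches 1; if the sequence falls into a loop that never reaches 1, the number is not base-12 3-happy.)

base-12 3-happy

244 = (1,8,4)_12 → 1³ + 8³ + 4³ = 577
577 = (4,0,1)_12 → 4³ + 0³ + 1³ = 65
65 = (5,5)_12 → 5³ + 5³ = 250
250 = (1,8,10)_12 → 1³ + 8³ + 10³ = 1513
1513 = (10,6,1)_12 → 10³ + 6³ + 1³ = 1217
1217 = (8,5,5)_12 → 8³ + 5³ + 5³ = 762
762 = (5,3,6)_12 → 5³ + 3³ + 6³ = 368
368 = (2,6,8)_12 → 2³ + 6³ + 8³ = 736
736 = (5,1,4)_12 → 5³ + 1³ + 4³ = 190
190 = (1,3,10)_12 → 1³ + 3³ + 10³ = 1028
1028 = (7,1,8)_12 → 7³ + 1³ + 8³ = 856
856 = (5,11,4)_12 → 5³ + 11³ + 4³ = 1520
1520 = (10,6,8)_12 → 10³ + 6³ + 8³ = 1728
1728 = (1,0,0,0)_12 → 1³ + 0³ + 0³ + 0³ = 1  — reached 1.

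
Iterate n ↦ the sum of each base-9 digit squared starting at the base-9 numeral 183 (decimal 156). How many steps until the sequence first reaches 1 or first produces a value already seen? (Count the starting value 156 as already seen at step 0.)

156 = (1,8,3)_9 → 1² + 8² + 3² = 1 + 64 + 9 = 74
74 = (8,2)_9 → 8² + 2² = 64 + 4 = 68
68 = (7,5)_9 → 7² + 5² = 49 + 25 = 74  — 74 repeats.
That took 3 steps.

3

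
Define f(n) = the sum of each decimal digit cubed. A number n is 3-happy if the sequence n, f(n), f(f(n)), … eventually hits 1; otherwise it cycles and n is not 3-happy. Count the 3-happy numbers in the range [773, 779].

773: 773 → 713 → 371 → 371  — not 3-happy
774: 774 → 750 → 468 → 792 → 1080 → 513 → 153 → 153  — not 3-happy
775: 775 → 811 → 514 → 190 → 730 → 370 → 370  — not 3-happy
776: 776 → 902 → 737 → 713 → 371 → 371  — not 3-happy
777: 777 → 1029 → 738 → 882 → 1032 → 36 → 243 → 99 → 1458 → 702 → 351 → 153 → 153  — not 3-happy
778: 778 → 1198 → 1243 → 100 → 1  — 3-happy
779: 779 → 1415 → 191 → 731 → 371 → 371  — not 3-happy
3-happy: 778

1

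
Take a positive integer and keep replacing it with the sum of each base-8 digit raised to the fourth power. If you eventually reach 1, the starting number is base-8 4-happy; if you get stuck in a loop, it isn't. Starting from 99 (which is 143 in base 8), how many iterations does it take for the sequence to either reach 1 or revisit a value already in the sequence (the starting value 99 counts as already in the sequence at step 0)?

5

99 = (1,4,3)_8 → 1⁴ + 4⁴ + 3⁴ = 338
338 = (5,2,2)_8 → 5⁴ + 2⁴ + 2⁴ = 657
657 = (1,2,2,1)_8 → 1⁴ + 2⁴ + 2⁴ + 1⁴ = 34
34 = (4,2)_8 → 4⁴ + 2⁴ = 272
272 = (4,2,0)_8 → 4⁴ + 2⁴ + 0⁴ = 272  — 272 repeats.
That took 5 steps.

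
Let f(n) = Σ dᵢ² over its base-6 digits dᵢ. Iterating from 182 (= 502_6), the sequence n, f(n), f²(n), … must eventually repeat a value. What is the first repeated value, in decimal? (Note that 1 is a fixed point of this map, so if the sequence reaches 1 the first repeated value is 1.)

29

182 = (5,0,2)_6 → 29
29 = (4,5)_6 → 41
41 = (1,0,5)_6 → 26
26 = (4,2)_6 → 20
20 = (3,2)_6 → 13
13 = (2,1)_6 → 5
5 = (5)_6 → 25
25 = (4,1)_6 → 17
17 = (2,5)_6 → 29  — 29 already appeared earlier.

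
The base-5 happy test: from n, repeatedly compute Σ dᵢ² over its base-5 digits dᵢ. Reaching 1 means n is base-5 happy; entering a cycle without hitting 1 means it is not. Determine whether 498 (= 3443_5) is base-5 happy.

498 = (3,4,4,3)_5 → 3² + 4² + 4² + 3² = 50
50 = (2,0,0)_5 → 2² + 0² + 0² = 4
4 = (4)_5 → 4² = 16
16 = (3,1)_5 → 3² + 1² = 10
10 = (2,0)_5 → 2² + 0² = 4  — 4 already seen; the sequence cycles without reaching 1.

not base-5 happy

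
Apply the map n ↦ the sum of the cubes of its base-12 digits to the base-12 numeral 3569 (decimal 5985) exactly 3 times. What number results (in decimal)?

811

5985 = (3,5,6,9)_12 → 1097
1097 = (7,7,5)_12 → 811
811 = (5,7,7)_12 → 811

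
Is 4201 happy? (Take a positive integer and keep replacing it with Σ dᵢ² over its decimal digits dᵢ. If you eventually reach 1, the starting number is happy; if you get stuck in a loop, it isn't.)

4201 → 21
21 → 5
5 → 25
25 → 29
29 → 85
85 → 89
89 → 145
145 → 42
42 → 20
20 → 4
4 → 16
16 → 37
37 → 58
58 → 89  — 89 already seen; the sequence cycles without reaching 1.

not happy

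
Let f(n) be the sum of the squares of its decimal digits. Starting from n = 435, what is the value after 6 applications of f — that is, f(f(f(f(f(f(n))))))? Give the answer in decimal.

145

435 → 50
50 → 25
25 → 29
29 → 85
85 → 89
89 → 145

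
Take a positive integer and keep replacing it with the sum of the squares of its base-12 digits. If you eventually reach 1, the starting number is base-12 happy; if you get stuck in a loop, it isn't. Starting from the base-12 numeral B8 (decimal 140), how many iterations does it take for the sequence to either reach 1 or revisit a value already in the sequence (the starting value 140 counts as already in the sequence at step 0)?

4

140 = (11,8)_12 → 11² + 8² = 121 + 64 = 185
185 = (1,3,5)_12 → 1² + 3² + 5² = 1 + 9 + 25 = 35
35 = (2,11)_12 → 2² + 11² = 4 + 121 = 125
125 = (10,5)_12 → 10² + 5² = 100 + 25 = 125  — 125 repeats.
That took 4 steps.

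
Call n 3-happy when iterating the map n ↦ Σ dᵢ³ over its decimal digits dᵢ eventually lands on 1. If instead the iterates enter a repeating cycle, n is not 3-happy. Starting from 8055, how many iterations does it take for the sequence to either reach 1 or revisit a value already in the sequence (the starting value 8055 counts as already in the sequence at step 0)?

8055 → 8³ + 0³ + 5³ + 5³ = 512 + 0 + 125 + 125 = 762
762 → 7³ + 6³ + 2³ = 343 + 216 + 8 = 567
567 → 5³ + 6³ + 7³ = 125 + 216 + 343 = 684
684 → 6³ + 8³ + 4³ = 216 + 512 + 64 = 792
792 → 7³ + 9³ + 2³ = 343 + 729 + 8 = 1080
1080 → 1³ + 0³ + 8³ + 0³ = 1 + 0 + 512 + 0 = 513
513 → 5³ + 1³ + 3³ = 125 + 1 + 27 = 153
153 → 1³ + 5³ + 3³ = 1 + 125 + 27 = 153  — 153 repeats.
That took 8 steps.

8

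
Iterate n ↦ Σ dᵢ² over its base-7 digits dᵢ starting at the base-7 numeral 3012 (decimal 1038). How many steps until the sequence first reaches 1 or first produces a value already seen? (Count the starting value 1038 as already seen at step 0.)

1038 = (3,0,1,2)_7 → 3² + 0² + 1² + 2² = 9 + 0 + 1 + 4 = 14
14 = (2,0)_7 → 2² + 0² = 4 + 0 = 4
4 = (4)_7 → 4² = 16
16 = (2,2)_7 → 2² + 2² = 4 + 4 = 8
8 = (1,1)_7 → 1² + 1² = 1 + 1 = 2
2 = (2)_7 → 2² = 4  — 4 repeats.
That took 6 steps.

6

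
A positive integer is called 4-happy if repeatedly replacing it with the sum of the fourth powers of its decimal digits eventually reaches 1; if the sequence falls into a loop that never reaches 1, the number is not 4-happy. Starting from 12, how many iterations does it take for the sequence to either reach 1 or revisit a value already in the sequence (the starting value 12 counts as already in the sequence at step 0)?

12 → 1⁴ + 2⁴ = 17
17 → 1⁴ + 7⁴ = 2402
2402 → 2⁴ + 4⁴ + 0⁴ + 2⁴ = 288
288 → 2⁴ + 8⁴ + 8⁴ = 8208
8208 → 8⁴ + 2⁴ + 0⁴ + 8⁴ = 8208  — 8208 repeats.
That took 5 steps.

5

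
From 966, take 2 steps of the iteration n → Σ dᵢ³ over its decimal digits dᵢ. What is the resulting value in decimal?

219

966 → 9³ + 6³ + 6³ = 729 + 216 + 216 = 1161
1161 → 1³ + 1³ + 6³ + 1³ = 1 + 1 + 216 + 1 = 219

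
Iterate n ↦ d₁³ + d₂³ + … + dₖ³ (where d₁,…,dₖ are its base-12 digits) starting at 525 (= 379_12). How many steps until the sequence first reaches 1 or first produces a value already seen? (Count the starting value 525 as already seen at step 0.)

10

525 = (3,7,9)_12 → 3³ + 7³ + 9³ = 27 + 343 + 729 = 1099
1099 = (7,7,7)_12 → 7³ + 7³ + 7³ = 343 + 343 + 343 = 1029
1029 = (7,1,9)_12 → 7³ + 1³ + 9³ = 343 + 1 + 729 = 1073
1073 = (7,5,5)_12 → 7³ + 5³ + 5³ = 343 + 125 + 125 = 593
593 = (4,1,5)_12 → 4³ + 1³ + 5³ = 64 + 1 + 125 = 190
190 = (1,3,10)_12 → 1³ + 3³ + 10³ = 1 + 27 + 1000 = 1028
1028 = (7,1,8)_12 → 7³ + 1³ + 8³ = 343 + 1 + 512 = 856
856 = (5,11,4)_12 → 5³ + 11³ + 4³ = 125 + 1331 + 64 = 1520
1520 = (10,6,8)_12 → 10³ + 6³ + 8³ = 1000 + 216 + 512 = 1728
1728 = (1,0,0,0)_12 → 1³ + 0³ + 0³ + 0³ = 1 + 0 + 0 + 0 = 1  — reached 1.
That took 10 steps.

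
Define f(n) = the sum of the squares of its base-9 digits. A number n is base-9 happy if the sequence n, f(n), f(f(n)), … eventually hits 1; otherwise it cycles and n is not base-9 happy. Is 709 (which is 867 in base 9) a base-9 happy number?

709 = (8,6,7)_9 → 8² + 6² + 7² = 149
149 = (1,7,5)_9 → 1² + 7² + 5² = 75
75 = (8,3)_9 → 8² + 3² = 73
73 = (8,1)_9 → 8² + 1² = 65
65 = (7,2)_9 → 7² + 2² = 53
53 = (5,8)_9 → 5² + 8² = 89
89 = (1,0,8)_9 → 1² + 0² + 8² = 65  — 65 already seen; the sequence cycles without reaching 1.

not base-9 happy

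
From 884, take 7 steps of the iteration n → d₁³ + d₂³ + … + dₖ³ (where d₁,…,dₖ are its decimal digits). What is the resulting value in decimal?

371

884 → 8³ + 8³ + 4³ = 512 + 512 + 64 = 1088
1088 → 1³ + 0³ + 8³ + 8³ = 1 + 0 + 512 + 512 = 1025
1025 → 1³ + 0³ + 2³ + 5³ = 1 + 0 + 8 + 125 = 134
134 → 1³ + 3³ + 4³ = 1 + 27 + 64 = 92
92 → 9³ + 2³ = 729 + 8 = 737
737 → 7³ + 3³ + 7³ = 343 + 27 + 343 = 713
713 → 7³ + 1³ + 3³ = 343 + 1 + 27 = 371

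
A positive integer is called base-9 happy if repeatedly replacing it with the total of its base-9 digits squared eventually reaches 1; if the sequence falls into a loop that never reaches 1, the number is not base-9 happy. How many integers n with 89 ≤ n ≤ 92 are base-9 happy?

89: 89 → 65 → 53 → 89  — not base-9 happy
90: 90 → 2 → 4 → 16 → 50 → 50  — not base-9 happy
91: 91 → 3 → 9 → 1  — base-9 happy
92: 92 → 6 → 36 → 16 → 50 → 50  — not base-9 happy
base-9 happy: 91

1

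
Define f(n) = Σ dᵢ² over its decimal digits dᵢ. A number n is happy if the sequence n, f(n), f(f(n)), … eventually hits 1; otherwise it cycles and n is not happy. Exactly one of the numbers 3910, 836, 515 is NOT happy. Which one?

3910: 3910 → 91 → 82 → 68 → 100 → 1  — reaches 1 (happy)
836: 836 → 109 → 82 → 68 → 100 → 1  — reaches 1 (happy)
515: 515 → 51 → 26 → 40 → 16 → 37 → 58 → 89 → 145 → 42 → 20 → 4 → 16  — repeats 16 (not happy)

515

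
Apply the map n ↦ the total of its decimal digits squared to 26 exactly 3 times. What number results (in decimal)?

37

26 → 2² + 6² = 4 + 36 = 40
40 → 4² + 0² = 16 + 0 = 16
16 → 1² + 6² = 1 + 36 = 37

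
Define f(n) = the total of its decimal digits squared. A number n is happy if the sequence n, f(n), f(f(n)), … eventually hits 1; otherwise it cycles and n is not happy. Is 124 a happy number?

124 → 1² + 2² + 4² = 1 + 4 + 16 = 21
21 → 2² + 1² = 4 + 1 = 5
5 → 5² = 25
25 → 2² + 5² = 4 + 25 = 29
29 → 2² + 9² = 4 + 81 = 85
85 → 8² + 5² = 64 + 25 = 89
89 → 8² + 9² = 64 + 81 = 145
145 → 1² + 4² + 5² = 1 + 16 + 25 = 42
42 → 4² + 2² = 16 + 4 = 20
20 → 2² + 0² = 4 + 0 = 4
4 → 4² = 16
16 → 1² + 6² = 1 + 36 = 37
37 → 3² + 7² = 9 + 49 = 58
58 → 5² + 8² = 25 + 64 = 89  — 89 already seen; the sequence cycles without reaching 1.

not happy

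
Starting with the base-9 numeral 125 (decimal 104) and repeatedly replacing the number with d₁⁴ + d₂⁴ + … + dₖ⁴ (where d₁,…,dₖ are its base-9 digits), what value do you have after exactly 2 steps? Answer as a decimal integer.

104 = (1,2,5)_9 → 1⁴ + 2⁴ + 5⁴ = 642
642 = (7,8,3)_9 → 7⁴ + 8⁴ + 3⁴ = 6578

6578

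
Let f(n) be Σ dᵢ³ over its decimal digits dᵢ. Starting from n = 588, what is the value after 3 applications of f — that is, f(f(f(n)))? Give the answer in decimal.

1197

588 → 1149
1149 → 795
795 → 1197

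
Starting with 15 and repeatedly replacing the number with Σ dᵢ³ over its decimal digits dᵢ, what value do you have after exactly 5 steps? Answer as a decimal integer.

432

15 → 1³ + 5³ = 126
126 → 1³ + 2³ + 6³ = 225
225 → 2³ + 2³ + 5³ = 141
141 → 1³ + 4³ + 1³ = 66
66 → 6³ + 6³ = 432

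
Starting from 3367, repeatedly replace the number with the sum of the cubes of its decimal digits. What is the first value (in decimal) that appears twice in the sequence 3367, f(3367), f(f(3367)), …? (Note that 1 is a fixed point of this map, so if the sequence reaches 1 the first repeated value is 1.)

3367 → 3³ + 3³ + 6³ + 7³ = 613
613 → 6³ + 1³ + 3³ = 244
244 → 2³ + 4³ + 4³ = 136
136 → 1³ + 3³ + 6³ = 244  — 244 already appeared earlier.

244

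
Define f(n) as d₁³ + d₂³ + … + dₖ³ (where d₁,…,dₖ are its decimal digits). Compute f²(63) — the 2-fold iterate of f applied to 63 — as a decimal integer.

63 → 6³ + 3³ = 243
243 → 2³ + 4³ + 3³ = 99

99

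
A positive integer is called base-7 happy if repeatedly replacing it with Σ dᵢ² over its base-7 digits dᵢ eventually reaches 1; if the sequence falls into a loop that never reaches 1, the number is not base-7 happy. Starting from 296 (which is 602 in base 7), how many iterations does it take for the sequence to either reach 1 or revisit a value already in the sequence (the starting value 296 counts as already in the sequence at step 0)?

296 = (6,0,2)_7 → 6² + 0² + 2² = 36 + 0 + 4 = 40
40 = (5,5)_7 → 5² + 5² = 25 + 25 = 50
50 = (1,0,1)_7 → 1² + 0² + 1² = 1 + 0 + 1 = 2
2 = (2)_7 → 2² = 4
4 = (4)_7 → 4² = 16
16 = (2,2)_7 → 2² + 2² = 4 + 4 = 8
8 = (1,1)_7 → 1² + 1² = 1 + 1 = 2  — 2 repeats.
That took 7 steps.

7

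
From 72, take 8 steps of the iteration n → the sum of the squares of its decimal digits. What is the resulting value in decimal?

42

72 → 7² + 2² = 49 + 4 = 53
53 → 5² + 3² = 25 + 9 = 34
34 → 3² + 4² = 9 + 16 = 25
25 → 2² + 5² = 4 + 25 = 29
29 → 2² + 9² = 4 + 81 = 85
85 → 8² + 5² = 64 + 25 = 89
89 → 8² + 9² = 64 + 81 = 145
145 → 1² + 4² + 5² = 1 + 16 + 25 = 42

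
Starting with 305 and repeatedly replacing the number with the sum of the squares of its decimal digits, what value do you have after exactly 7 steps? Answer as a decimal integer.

42

305 → 3² + 0² + 5² = 9 + 0 + 25 = 34
34 → 3² + 4² = 9 + 16 = 25
25 → 2² + 5² = 4 + 25 = 29
29 → 2² + 9² = 4 + 81 = 85
85 → 8² + 5² = 64 + 25 = 89
89 → 8² + 9² = 64 + 81 = 145
145 → 1² + 4² + 5² = 1 + 16 + 25 = 42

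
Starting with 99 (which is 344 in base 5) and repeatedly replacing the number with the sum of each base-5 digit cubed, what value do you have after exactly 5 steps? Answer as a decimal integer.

65

99 = (3,4,4)_5 → 3³ + 4³ + 4³ = 155
155 = (1,1,1,0)_5 → 1³ + 1³ + 1³ + 0³ = 3
3 = (3)_5 → 3³ = 27
27 = (1,0,2)_5 → 1³ + 0³ + 2³ = 9
9 = (1,4)_5 → 1³ + 4³ = 65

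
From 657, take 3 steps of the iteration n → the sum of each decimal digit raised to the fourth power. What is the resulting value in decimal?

657 → 6⁴ + 5⁴ + 7⁴ = 4322
4322 → 4⁴ + 3⁴ + 2⁴ + 2⁴ = 369
369 → 3⁴ + 6⁴ + 9⁴ = 7938

7938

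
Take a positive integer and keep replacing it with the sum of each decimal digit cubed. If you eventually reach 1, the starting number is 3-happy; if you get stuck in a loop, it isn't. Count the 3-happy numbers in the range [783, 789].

1

783: 783 → 882 → 1032 → 36 → 243 → 99 → 1458 → 702 → 351 → 153 → 153  — not 3-happy
784: 784 → 919 → 1459 → 919  — not 3-happy
785: 785 → 980 → 1241 → 74 → 407 → 407  — not 3-happy
786: 786 → 1071 → 345 → 216 → 225 → 141 → 66 → 432 → 99 → 1458 → 702 → 351 → 153 → 153  — not 3-happy
787: 787 → 1198 → 1243 → 100 → 1  — 3-happy
788: 788 → 1367 → 587 → 980 → 1241 → 74 → 407 → 407  — not 3-happy
789: 789 → 1584 → 702 → 351 → 153 → 153  — not 3-happy
3-happy: 787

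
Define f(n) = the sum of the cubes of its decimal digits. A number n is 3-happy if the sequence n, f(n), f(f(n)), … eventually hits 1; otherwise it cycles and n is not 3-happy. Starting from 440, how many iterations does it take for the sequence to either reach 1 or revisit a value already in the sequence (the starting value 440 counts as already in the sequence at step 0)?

440 → 128
128 → 521
521 → 134
134 → 92
92 → 737
737 → 713
713 → 371
371 → 371  — 371 repeats.
That took 8 steps.

8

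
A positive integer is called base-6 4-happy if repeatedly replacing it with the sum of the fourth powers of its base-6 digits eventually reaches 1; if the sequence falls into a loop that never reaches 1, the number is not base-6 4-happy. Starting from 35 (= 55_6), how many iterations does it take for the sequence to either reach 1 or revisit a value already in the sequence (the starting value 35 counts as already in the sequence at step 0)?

8

35 = (5,5)_6 → 5⁴ + 5⁴ = 625 + 625 = 1250
1250 = (5,4,4,2)_6 → 5⁴ + 4⁴ + 4⁴ + 2⁴ = 625 + 256 + 256 + 16 = 1153
1153 = (5,2,0,1)_6 → 5⁴ + 2⁴ + 0⁴ + 1⁴ = 625 + 16 + 0 + 1 = 642
642 = (2,5,5,0)_6 → 2⁴ + 5⁴ + 5⁴ + 0⁴ = 16 + 625 + 625 + 0 = 1266
1266 = (5,5,1,0)_6 → 5⁴ + 5⁴ + 1⁴ + 0⁴ = 625 + 625 + 1 + 0 = 1251
1251 = (5,4,4,3)_6 → 5⁴ + 4⁴ + 4⁴ + 3⁴ = 625 + 256 + 256 + 81 = 1218
1218 = (5,3,5,0)_6 → 5⁴ + 3⁴ + 5⁴ + 0⁴ = 625 + 81 + 625 + 0 = 1331
1331 = (1,0,0,5,5)_6 → 1⁴ + 0⁴ + 0⁴ + 5⁴ + 5⁴ = 1 + 0 + 0 + 625 + 625 = 1251  — 1251 repeats.
That took 8 steps.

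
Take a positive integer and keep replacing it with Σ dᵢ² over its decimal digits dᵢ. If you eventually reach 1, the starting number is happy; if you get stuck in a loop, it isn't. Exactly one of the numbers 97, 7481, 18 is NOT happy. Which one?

18

97: 97 → 130 → 10 → 1  — reaches 1 (happy)
7481: 7481 → 130 → 10 → 1  — reaches 1 (happy)
18: 18 → 65 → 61 → 37 → 58 → 89 → 145 → 42 → 20 → 4 → 16 → 37  — repeats 37 (not happy)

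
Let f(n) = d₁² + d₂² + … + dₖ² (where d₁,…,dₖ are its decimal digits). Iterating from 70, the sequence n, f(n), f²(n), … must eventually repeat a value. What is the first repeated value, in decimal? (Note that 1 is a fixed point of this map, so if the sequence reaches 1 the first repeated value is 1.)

70 → 7² + 0² = 49 + 0 = 49
49 → 4² + 9² = 16 + 81 = 97
97 → 9² + 7² = 81 + 49 = 130
130 → 1² + 3² + 0² = 1 + 9 + 0 = 10
10 → 1² + 0² = 1 + 0 = 1  — reached the fixed point 1.
1 → 1, so 1 is the first repeated value.

1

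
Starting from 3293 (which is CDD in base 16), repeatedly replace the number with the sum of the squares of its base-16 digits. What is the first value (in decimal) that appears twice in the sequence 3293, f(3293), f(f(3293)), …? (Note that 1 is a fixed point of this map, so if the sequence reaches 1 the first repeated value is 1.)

169

3293 = (12,13,13)_16 → 12² + 13² + 13² = 144 + 169 + 169 = 482
482 = (1,14,2)_16 → 1² + 14² + 2² = 1 + 196 + 4 = 201
201 = (12,9)_16 → 12² + 9² = 144 + 81 = 225
225 = (14,1)_16 → 14² + 1² = 196 + 1 = 197
197 = (12,5)_16 → 12² + 5² = 144 + 25 = 169
169 = (10,9)_16 → 10² + 9² = 100 + 81 = 181
181 = (11,5)_16 → 11² + 5² = 121 + 25 = 146
146 = (9,2)_16 → 9² + 2² = 81 + 4 = 85
85 = (5,5)_16 → 5² + 5² = 25 + 25 = 50
50 = (3,2)_16 → 3² + 2² = 9 + 4 = 13
13 = (13)_16 → 13² = 169  — 169 already appeared earlier.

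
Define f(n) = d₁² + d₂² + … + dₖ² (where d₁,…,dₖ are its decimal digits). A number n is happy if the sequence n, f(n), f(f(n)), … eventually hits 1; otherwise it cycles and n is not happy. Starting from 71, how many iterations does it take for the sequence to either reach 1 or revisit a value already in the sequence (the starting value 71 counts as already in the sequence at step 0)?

71 → 7² + 1² = 50
50 → 5² + 0² = 25
25 → 2² + 5² = 29
29 → 2² + 9² = 85
85 → 8² + 5² = 89
89 → 8² + 9² = 145
145 → 1² + 4² + 5² = 42
42 → 4² + 2² = 20
20 → 2² + 0² = 4
4 → 4² = 16
16 → 1² + 6² = 37
37 → 3² + 7² = 58
58 → 5² + 8² = 89  — 89 repeats.
That took 13 steps.

13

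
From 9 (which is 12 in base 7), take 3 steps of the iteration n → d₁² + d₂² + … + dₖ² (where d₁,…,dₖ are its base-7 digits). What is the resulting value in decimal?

25

9 = (1,2)_7 → 1² + 2² = 5
5 = (5)_7 → 5² = 25
25 = (3,4)_7 → 3² + 4² = 25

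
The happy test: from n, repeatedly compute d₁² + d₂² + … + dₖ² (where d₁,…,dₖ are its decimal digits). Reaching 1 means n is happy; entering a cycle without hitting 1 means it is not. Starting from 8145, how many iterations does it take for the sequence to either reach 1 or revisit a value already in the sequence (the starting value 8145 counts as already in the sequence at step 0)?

10

8145 → 8² + 1² + 4² + 5² = 64 + 1 + 16 + 25 = 106
106 → 1² + 0² + 6² = 1 + 0 + 36 = 37
37 → 3² + 7² = 9 + 49 = 58
58 → 5² + 8² = 25 + 64 = 89
89 → 8² + 9² = 64 + 81 = 145
145 → 1² + 4² + 5² = 1 + 16 + 25 = 42
42 → 4² + 2² = 16 + 4 = 20
20 → 2² + 0² = 4 + 0 = 4
4 → 4² = 16
16 → 1² + 6² = 1 + 36 = 37  — 37 repeats.
That took 10 steps.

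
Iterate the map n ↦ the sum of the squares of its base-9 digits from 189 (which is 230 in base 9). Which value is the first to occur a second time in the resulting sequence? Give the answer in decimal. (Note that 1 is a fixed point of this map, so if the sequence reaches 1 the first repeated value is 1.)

65

189 = (2,3,0)_9 → 2² + 3² + 0² = 4 + 9 + 0 = 13
13 = (1,4)_9 → 1² + 4² = 1 + 16 = 17
17 = (1,8)_9 → 1² + 8² = 1 + 64 = 65
65 = (7,2)_9 → 7² + 2² = 49 + 4 = 53
53 = (5,8)_9 → 5² + 8² = 25 + 64 = 89
89 = (1,0,8)_9 → 1² + 0² + 8² = 1 + 0 + 64 = 65  — 65 already appeared earlier.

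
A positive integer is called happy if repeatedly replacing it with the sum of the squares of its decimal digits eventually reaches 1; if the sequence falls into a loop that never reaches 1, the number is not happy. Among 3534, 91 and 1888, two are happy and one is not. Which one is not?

3534

3534: 3534 → 59 → 106 → 37 → 58 → 89 → 145 → 42 → 20 → 4 → 16 → 37  — repeats 37 (not happy)
91: 91 → 82 → 68 → 100 → 1  — reaches 1 (happy)
1888: 1888 → 193 → 91 → 82 → 68 → 100 → 1  — reaches 1 (happy)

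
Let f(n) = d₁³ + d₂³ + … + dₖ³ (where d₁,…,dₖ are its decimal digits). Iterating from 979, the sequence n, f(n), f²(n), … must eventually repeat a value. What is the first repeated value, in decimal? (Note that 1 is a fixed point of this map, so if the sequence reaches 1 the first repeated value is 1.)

979 → 9³ + 7³ + 9³ = 729 + 343 + 729 = 1801
1801 → 1³ + 8³ + 0³ + 1³ = 1 + 512 + 0 + 1 = 514
514 → 5³ + 1³ + 4³ = 125 + 1 + 64 = 190
190 → 1³ + 9³ + 0³ = 1 + 729 + 0 = 730
730 → 7³ + 3³ + 0³ = 343 + 27 + 0 = 370
370 → 3³ + 7³ + 0³ = 27 + 343 + 0 = 370  — 370 already appeared earlier.

370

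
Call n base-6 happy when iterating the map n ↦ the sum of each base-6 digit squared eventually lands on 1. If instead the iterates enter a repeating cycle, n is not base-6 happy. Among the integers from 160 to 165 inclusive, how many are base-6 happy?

1

160: 160 → 36 → 1  (reaches 1)
161: 161 → 45 → 11 → 26 → 20 → 13 → 5 → 25 → 17 → 29 → 41 → 26  (repeats 26)
162: 162 → 25 → 17 → 29 → 41 → 26 → 20 → 13 → 5 → 25  (repeats 25)
163: 163 → 26 → 20 → 13 → 5 → 25 → 17 → 29 → 41 → 26  (repeats 26)
164: 164 → 29 → 41 → 26 → 20 → 13 → 5 → 25 → 17 → 29  (repeats 29)
165: 165 → 34 → 41 → 26 → 20 → 13 → 5 → 25 → 17 → 29 → 41  (repeats 41)
base-6 happy: 160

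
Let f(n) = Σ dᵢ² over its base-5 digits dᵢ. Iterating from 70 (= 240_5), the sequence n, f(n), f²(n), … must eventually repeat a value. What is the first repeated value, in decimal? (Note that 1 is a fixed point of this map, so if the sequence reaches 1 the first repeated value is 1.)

16

70 = (2,4,0)_5 → 20
20 = (4,0)_5 → 16
16 = (3,1)_5 → 10
10 = (2,0)_5 → 4
4 = (4)_5 → 16  — 16 already appeared earlier.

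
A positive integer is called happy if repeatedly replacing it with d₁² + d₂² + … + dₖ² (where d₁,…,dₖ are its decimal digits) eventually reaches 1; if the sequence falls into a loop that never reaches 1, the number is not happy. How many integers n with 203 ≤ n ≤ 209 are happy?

203: 203 → 13 → 10 → 1  — happy
204: 204 → 20 → 4 → 16 → 37 → 58 → 89 → 145 → 42 → 20  — not happy
205: 205 → 29 → 85 → 89 → 145 → 42 → 20 → 4 → 16 → 37 → 58 → 89  — not happy
206: 206 → 40 → 16 → 37 → 58 → 89 → 145 → 42 → 20 → 4 → 16  — not happy
207: 207 → 53 → 34 → 25 → 29 → 85 → 89 → 145 → 42 → 20 → 4 → 16 → 37 → 58 → 89  — not happy
208: 208 → 68 → 100 → 1  — happy
209: 209 → 85 → 89 → 145 → 42 → 20 → 4 → 16 → 37 → 58 → 89  — not happy
happy: 203, 208

2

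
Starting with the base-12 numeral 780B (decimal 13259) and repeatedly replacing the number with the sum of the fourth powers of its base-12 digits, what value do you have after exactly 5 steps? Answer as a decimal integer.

20016

13259 = (7,8,0,11)_12 → 7⁴ + 8⁴ + 0⁴ + 11⁴ = 2401 + 4096 + 0 + 14641 = 21138
21138 = (1,0,2,9,6)_12 → 1⁴ + 0⁴ + 2⁴ + 9⁴ + 6⁴ = 1 + 0 + 16 + 6561 + 1296 = 7874
7874 = (4,6,8,2)_12 → 4⁴ + 6⁴ + 8⁴ + 2⁴ = 256 + 1296 + 4096 + 16 = 5664
5664 = (3,3,4,0)_12 → 3⁴ + 3⁴ + 4⁴ + 0⁴ = 81 + 81 + 256 + 0 = 418
418 = (2,10,10)_12 → 2⁴ + 10⁴ + 10⁴ = 16 + 10000 + 10000 = 20016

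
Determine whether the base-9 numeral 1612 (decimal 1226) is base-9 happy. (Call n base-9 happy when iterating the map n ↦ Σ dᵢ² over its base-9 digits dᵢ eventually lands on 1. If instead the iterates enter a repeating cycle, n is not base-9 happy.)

not base-9 happy

1226 = (1,6,1,2)_9 → 1² + 6² + 1² + 2² = 42
42 = (4,6)_9 → 4² + 6² = 52
52 = (5,7)_9 → 5² + 7² = 74
74 = (8,2)_9 → 8² + 2² = 68
68 = (7,5)_9 → 7² + 5² = 74  — 74 already seen; the sequence cycles without reaching 1.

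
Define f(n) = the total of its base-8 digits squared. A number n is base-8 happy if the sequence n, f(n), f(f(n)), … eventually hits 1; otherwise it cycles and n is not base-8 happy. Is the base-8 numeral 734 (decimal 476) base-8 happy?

not base-8 happy

476 = (7,3,4)_8 → 7² + 3² + 4² = 74
74 = (1,1,2)_8 → 1² + 1² + 2² = 6
6 = (6)_8 → 6² = 36
36 = (4,4)_8 → 4² + 4² = 32
32 = (4,0)_8 → 4² + 0² = 16
16 = (2,0)_8 → 2² + 0² = 4
4 = (4)_8 → 4² = 16  — 16 already seen; the sequence cycles without reaching 1.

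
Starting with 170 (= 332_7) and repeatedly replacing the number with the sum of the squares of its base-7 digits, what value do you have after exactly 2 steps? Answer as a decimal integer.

170 = (3,3,2)_7 → 22
22 = (3,1)_7 → 10

10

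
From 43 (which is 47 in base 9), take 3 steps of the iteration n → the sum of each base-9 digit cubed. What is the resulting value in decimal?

43 = (4,7)_9 → 407
407 = (5,0,2)_9 → 133
133 = (1,5,7)_9 → 469

469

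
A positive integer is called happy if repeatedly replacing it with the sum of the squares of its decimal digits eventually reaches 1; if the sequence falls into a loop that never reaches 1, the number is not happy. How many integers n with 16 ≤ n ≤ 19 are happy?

1

16: 16 → 37 → 58 → 89 → 145 → 42 → 20 → 4 → 16  (repeats 16)
17: 17 → 50 → 25 → 29 → 85 → 89 → 145 → 42 → 20 → 4 → 16 → 37 → 58 → 89  (repeats 89)
18: 18 → 65 → 61 → 37 → 58 → 89 → 145 → 42 → 20 → 4 → 16 → 37  (repeats 37)
19: 19 → 82 → 68 → 100 → 1  (reaches 1)
happy: 19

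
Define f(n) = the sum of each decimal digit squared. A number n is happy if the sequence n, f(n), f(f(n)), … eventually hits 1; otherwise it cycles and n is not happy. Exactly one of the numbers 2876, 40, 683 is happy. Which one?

683

2876: 2876 → 153 → 35 → 34 → 25 → 29 → 85 → 89 → 145 → 42 → 20 → 4 → 16 → 37 → 58 → 89  — repeats 89 (not happy)
40: 40 → 16 → 37 → 58 → 89 → 145 → 42 → 20 → 4 → 16  — repeats 16 (not happy)
683: 683 → 109 → 82 → 68 → 100 → 1  — reaches 1 (happy)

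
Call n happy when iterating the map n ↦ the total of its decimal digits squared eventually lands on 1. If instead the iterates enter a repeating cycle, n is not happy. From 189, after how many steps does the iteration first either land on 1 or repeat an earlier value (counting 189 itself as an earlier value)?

15

189 → 1² + 8² + 9² = 1 + 64 + 81 = 146
146 → 1² + 4² + 6² = 1 + 16 + 36 = 53
53 → 5² + 3² = 25 + 9 = 34
34 → 3² + 4² = 9 + 16 = 25
25 → 2² + 5² = 4 + 25 = 29
29 → 2² + 9² = 4 + 81 = 85
85 → 8² + 5² = 64 + 25 = 89
89 → 8² + 9² = 64 + 81 = 145
145 → 1² + 4² + 5² = 1 + 16 + 25 = 42
42 → 4² + 2² = 16 + 4 = 20
20 → 2² + 0² = 4 + 0 = 4
4 → 4² = 16
16 → 1² + 6² = 1 + 36 = 37
37 → 3² + 7² = 9 + 49 = 58
58 → 5² + 8² = 25 + 64 = 89  — 89 repeats.
That took 15 steps.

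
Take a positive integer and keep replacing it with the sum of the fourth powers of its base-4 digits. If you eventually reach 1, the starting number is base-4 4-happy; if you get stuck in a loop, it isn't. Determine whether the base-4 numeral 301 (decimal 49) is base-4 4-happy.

49 = (3,0,1)_4 → 82
82 = (1,1,0,2)_4 → 18
18 = (1,0,2)_4 → 17
17 = (1,0,1)_4 → 2
2 = (2)_4 → 16
16 = (1,0,0)_4 → 1  — reached 1.

base-4 4-happy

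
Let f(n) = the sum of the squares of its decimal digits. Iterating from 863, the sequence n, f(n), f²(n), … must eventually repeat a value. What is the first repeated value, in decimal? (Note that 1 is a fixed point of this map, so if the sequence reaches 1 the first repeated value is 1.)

1

863 → 8² + 6² + 3² = 109
109 → 1² + 0² + 9² = 82
82 → 8² + 2² = 68
68 → 6² + 8² = 100
100 → 1² + 0² + 0² = 1  — reached the fixed point 1.
1 → 1, so 1 is the first repeated value.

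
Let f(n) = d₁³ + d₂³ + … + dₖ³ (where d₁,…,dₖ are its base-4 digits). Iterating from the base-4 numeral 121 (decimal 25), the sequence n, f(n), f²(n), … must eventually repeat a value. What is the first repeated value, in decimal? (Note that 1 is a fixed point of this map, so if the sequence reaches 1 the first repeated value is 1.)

1

25 = (1,2,1)_4 → 10
10 = (2,2)_4 → 16
16 = (1,0,0)_4 → 1  — reached the fixed point 1.
1 → 1, so 1 is the first repeated value.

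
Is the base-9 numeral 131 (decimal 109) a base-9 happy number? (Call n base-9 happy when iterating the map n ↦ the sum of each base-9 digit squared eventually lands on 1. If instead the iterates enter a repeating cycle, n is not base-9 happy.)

109 = (1,3,1)_9 → 1² + 3² + 1² = 11
11 = (1,2)_9 → 1² + 2² = 5
5 = (5)_9 → 5² = 25
25 = (2,7)_9 → 2² + 7² = 53
53 = (5,8)_9 → 5² + 8² = 89
89 = (1,0,8)_9 → 1² + 0² + 8² = 65
65 = (7,2)_9 → 7² + 2² = 53  — 53 already seen; the sequence cycles without reaching 1.

not base-9 happy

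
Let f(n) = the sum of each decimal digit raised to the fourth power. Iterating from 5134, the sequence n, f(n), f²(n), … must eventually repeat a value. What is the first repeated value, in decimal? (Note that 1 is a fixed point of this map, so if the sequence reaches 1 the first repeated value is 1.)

13139

5134 → 963
963 → 7938
7938 → 13139
13139 → 6725
6725 → 4338
4338 → 4514
4514 → 1138
1138 → 4179
4179 → 9219
9219 → 13139  — 13139 already appeared earlier.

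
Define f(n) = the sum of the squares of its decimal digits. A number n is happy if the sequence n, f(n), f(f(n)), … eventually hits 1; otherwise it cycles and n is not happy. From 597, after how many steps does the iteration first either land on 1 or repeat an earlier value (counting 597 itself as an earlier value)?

13

597 → 5² + 9² + 7² = 25 + 81 + 49 = 155
155 → 1² + 5² + 5² = 1 + 25 + 25 = 51
51 → 5² + 1² = 25 + 1 = 26
26 → 2² + 6² = 4 + 36 = 40
40 → 4² + 0² = 16 + 0 = 16
16 → 1² + 6² = 1 + 36 = 37
37 → 3² + 7² = 9 + 49 = 58
58 → 5² + 8² = 25 + 64 = 89
89 → 8² + 9² = 64 + 81 = 145
145 → 1² + 4² + 5² = 1 + 16 + 25 = 42
42 → 4² + 2² = 16 + 4 = 20
20 → 2² + 0² = 4 + 0 = 4
4 → 4² = 16  — 16 repeats.
That took 13 steps.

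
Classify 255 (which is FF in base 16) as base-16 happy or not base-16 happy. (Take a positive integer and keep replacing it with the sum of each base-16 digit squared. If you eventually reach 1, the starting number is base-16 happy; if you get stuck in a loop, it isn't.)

base-16 happy

255 = (15,15)_16 → 15² + 15² = 225 + 225 = 450
450 = (1,12,2)_16 → 1² + 12² + 2² = 1 + 144 + 4 = 149
149 = (9,5)_16 → 9² + 5² = 81 + 25 = 106
106 = (6,10)_16 → 6² + 10² = 36 + 100 = 136
136 = (8,8)_16 → 8² + 8² = 64 + 64 = 128
128 = (8,0)_16 → 8² + 0² = 64 + 0 = 64
64 = (4,0)_16 → 4² + 0² = 16 + 0 = 16
16 = (1,0)_16 → 1² + 0² = 1 + 0 = 1  — reached 1.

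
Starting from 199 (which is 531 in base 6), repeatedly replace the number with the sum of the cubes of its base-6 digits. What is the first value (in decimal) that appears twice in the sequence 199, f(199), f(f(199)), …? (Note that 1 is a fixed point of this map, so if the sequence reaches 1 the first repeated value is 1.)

199 = (5,3,1)_6 → 5³ + 3³ + 1³ = 125 + 27 + 1 = 153
153 = (4,1,3)_6 → 4³ + 1³ + 3³ = 64 + 1 + 27 = 92
92 = (2,3,2)_6 → 2³ + 3³ + 2³ = 8 + 27 + 8 = 43
43 = (1,1,1)_6 → 1³ + 1³ + 1³ = 1 + 1 + 1 = 3
3 = (3)_6 → 3³ = 27
27 = (4,3)_6 → 4³ + 3³ = 64 + 27 = 91
91 = (2,3,1)_6 → 2³ + 3³ + 1³ = 8 + 27 + 1 = 36
36 = (1,0,0)_6 → 1³ + 0³ + 0³ = 1 + 0 + 0 = 1  — reached the fixed point 1.
1 → 1, so 1 is the first repeated value.

1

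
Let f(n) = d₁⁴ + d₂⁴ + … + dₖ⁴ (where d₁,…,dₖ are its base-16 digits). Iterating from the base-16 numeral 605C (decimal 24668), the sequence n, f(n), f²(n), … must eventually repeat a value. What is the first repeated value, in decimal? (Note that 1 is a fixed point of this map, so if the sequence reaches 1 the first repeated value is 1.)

50707

24668 = (6,0,5,12)_16 → 22657
22657 = (5,8,8,1)_16 → 8818
8818 = (2,2,7,2)_16 → 2449
2449 = (9,9,1)_16 → 13123
13123 = (3,3,4,3)_16 → 499
499 = (1,15,3)_16 → 50707
50707 = (12,6,1,3)_16 → 22114
22114 = (5,6,6,2)_16 → 3233
3233 = (12,10,1)_16 → 30737
30737 = (7,8,1,1)_16 → 6499
6499 = (1,9,6,3)_16 → 7939
7939 = (1,15,0,3)_16 → 50707  — 50707 already appeared earlier.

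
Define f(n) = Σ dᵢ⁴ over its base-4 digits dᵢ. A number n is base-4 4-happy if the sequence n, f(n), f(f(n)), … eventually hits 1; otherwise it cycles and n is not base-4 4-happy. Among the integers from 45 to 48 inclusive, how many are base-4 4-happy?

1

45: 45 → 98 → 33 → 17 → 2 → 16 → 1  (reaches 1)
46: 46 → 113 → 83 → 83  (repeats 83)
47: 47 → 178 → 113 → 83 → 83  (repeats 83)
48: 48 → 81 → 3 → 81  (repeats 81)
base-4 4-happy: 45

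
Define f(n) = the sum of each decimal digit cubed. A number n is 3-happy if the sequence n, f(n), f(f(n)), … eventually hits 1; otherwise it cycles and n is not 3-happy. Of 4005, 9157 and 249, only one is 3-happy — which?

4005: 4005 → 189 → 1242 → 81 → 513 → 153 → 153  — repeats 153 (not 3-happy)
9157: 9157 → 1198 → 1243 → 100 → 1  — reaches 1 (3-happy)
249: 249 → 801 → 513 → 153 → 153  — repeats 153 (not 3-happy)

9157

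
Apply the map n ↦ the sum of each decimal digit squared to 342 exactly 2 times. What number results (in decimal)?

85

342 → 3² + 4² + 2² = 9 + 16 + 4 = 29
29 → 2² + 9² = 4 + 81 = 85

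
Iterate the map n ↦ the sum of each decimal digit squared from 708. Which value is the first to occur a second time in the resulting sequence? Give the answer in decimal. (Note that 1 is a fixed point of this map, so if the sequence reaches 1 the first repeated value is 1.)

4

708 → 7² + 0² + 8² = 113
113 → 1² + 1² + 3² = 11
11 → 1² + 1² = 2
2 → 2² = 4
4 → 4² = 16
16 → 1² + 6² = 37
37 → 3² + 7² = 58
58 → 5² + 8² = 89
89 → 8² + 9² = 145
145 → 1² + 4² + 5² = 42
42 → 4² + 2² = 20
20 → 2² + 0² = 4  — 4 already appeared earlier.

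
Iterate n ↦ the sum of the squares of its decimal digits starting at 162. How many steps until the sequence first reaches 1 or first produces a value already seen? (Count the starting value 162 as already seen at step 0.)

162 → 41
41 → 17
17 → 50
50 → 25
25 → 29
29 → 85
85 → 89
89 → 145
145 → 42
42 → 20
20 → 4
4 → 16
16 → 37
37 → 58
58 → 89  — 89 repeats.
That took 15 steps.

15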